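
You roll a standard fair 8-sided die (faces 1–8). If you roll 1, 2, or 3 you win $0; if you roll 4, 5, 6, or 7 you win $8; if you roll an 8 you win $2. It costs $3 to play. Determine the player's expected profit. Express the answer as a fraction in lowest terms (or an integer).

5/4 dollars

E[payout] = (3/8)·0 + (1/8)·2 + (1/2)·8 = 17/4
Expected profit = 17/4 − 3 = 5/4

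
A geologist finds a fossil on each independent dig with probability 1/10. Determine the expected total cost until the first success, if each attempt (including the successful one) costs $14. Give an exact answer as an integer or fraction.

$140

E[#attempts] = 1/p = 10; E[cost] = 14·10 = 140.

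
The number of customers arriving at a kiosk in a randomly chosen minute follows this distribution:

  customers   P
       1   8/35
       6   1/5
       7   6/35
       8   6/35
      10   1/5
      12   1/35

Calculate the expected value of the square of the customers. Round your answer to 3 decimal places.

E[X²] = (8/35)·1 + (1/5)·36 + (6/35)·49 + (6/35)·64 + (1/5)·100 + (1/35)·144
     = 1782/35 ≈ 50.914

50.914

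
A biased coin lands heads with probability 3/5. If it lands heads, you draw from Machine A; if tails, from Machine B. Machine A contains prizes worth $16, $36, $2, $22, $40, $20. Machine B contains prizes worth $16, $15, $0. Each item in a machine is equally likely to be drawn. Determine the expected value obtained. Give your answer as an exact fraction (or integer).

266/15 dollars

E[X | Machine A] = (16 + 36 + 2 + 22 + 40 + 20)/6 = 68/3
E[X | Machine B] = (16 + 15 + 0)/3 = 31/3
E[X] = (3/5)·68/3 + (2/5)·31/3 = 266/15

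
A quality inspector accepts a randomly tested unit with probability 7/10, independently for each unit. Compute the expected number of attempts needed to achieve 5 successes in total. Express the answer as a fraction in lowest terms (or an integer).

By linearity (sum of 5 independent geometric waits), E[trials] = 5/p = 5/(7/10) = 50/7.

50/7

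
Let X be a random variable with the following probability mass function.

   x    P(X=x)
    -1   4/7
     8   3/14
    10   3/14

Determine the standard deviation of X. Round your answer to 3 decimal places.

4.992

E[X] = 23/7, E[X²] = 250/7
Var(X) = E[X²] − (E[X])² = 250/7 − 529/49 = 1221/49
SD(X) = √(1221/49) ≈ 4.992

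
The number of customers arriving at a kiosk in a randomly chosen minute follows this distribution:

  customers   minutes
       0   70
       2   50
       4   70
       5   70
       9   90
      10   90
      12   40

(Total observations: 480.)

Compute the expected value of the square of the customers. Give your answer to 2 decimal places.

52.33

Total = 480, so P(customers=0) = 70/480, etc.
E[X²] = (7/48)·0 + (5/48)·4 + (7/48)·16 + (7/48)·25 + (3/16)·81 + (3/16)·100 + (1/12)·144
     = 157/3 ≈ 52.33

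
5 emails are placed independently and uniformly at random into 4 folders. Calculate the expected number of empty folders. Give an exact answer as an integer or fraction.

Let Xⱼ=1 if folder j is empty. P(Xⱼ=1) = ((4-1)/4)^5 = 243/1024.
By linearity, E[#empty] = 4·243/1024 = 243/256.

243/256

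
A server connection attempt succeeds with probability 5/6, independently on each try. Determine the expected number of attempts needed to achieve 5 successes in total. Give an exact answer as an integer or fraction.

6

By linearity (sum of 5 independent geometric waits), E[trials] = 5/p = 5/(5/6) = 6.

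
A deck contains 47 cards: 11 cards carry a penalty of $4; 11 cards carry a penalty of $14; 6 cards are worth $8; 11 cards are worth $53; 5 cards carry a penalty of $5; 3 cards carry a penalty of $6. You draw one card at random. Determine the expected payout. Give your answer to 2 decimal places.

E[payout] = (11/47)·(-4) + (11/47)·(-14) + (6/47)·8 + (11/47)·53 + (5/47)·(-5) + (3/47)·(-6) = 390/47
≈ $8.30

$8.30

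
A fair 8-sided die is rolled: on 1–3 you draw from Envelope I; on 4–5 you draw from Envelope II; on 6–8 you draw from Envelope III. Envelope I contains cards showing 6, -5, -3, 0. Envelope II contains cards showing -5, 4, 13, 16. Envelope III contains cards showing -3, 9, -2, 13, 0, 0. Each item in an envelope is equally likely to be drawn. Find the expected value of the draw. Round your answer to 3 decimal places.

E[X | Envelope I] = (6 − 5 − 3 + 0)/4 = -1/2
E[X | Envelope II] = (-5 + 4 + 13 + 16)/4 = 7
E[X | Envelope III] = (-3 + 9 − 2 + 13 + 0 + 0)/6 = 17/6
E[X] = (3/8)·(-1/2) + (1/4)·7 + (3/8)·17/6 = 21/8 ≈ 2.625

2.625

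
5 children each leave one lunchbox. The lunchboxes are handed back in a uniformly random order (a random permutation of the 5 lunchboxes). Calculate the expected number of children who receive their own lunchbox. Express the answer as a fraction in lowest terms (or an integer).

Let Xᵢ = 1 if person i gets their own lunchbox. For each i, P(Xᵢ=1) = 1/5.
By linearity of expectation, E[X₁+…+X_5] = 5·(1/5) = 1.

1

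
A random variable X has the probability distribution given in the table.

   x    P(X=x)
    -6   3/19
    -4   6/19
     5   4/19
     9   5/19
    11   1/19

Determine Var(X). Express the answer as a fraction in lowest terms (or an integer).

14614/361

E[X] = (3/19)·(-6) + (6/19)·(-4) + (4/19)·5 + (5/19)·9 + (1/19)·11 = 34/19
E[X²] = (3/19)·36 + (6/19)·16 + (4/19)·25 + (5/19)·81 + (1/19)·121 = 830/19
Var(X) = 830/19 − (34/19)² = 14614/361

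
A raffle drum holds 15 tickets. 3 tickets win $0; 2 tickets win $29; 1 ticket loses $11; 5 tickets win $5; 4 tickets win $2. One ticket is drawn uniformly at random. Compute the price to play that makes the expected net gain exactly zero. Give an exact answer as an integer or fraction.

16/3 dollars

E[payout] = (3/15)·0 + (2/15)·29 + (1/15)·(-11) + (5/15)·5 + (4/15)·2 = 16/3
Fair fee = E[payout] = 16/3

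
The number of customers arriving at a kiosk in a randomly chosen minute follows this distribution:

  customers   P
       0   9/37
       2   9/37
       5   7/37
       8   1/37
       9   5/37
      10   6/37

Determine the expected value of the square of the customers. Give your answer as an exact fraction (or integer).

1280/37

E[X²] = (9/37)·0 + (9/37)·4 + (7/37)·25 + (1/37)·64 + (5/37)·81 + (6/37)·100
     = 1280/37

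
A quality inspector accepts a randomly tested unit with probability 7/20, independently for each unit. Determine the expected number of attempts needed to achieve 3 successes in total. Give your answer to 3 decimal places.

8.571

By linearity (sum of 3 independent geometric waits), E[trials] = 3/p = 3/(7/20) = 60/7.
≈ 8.571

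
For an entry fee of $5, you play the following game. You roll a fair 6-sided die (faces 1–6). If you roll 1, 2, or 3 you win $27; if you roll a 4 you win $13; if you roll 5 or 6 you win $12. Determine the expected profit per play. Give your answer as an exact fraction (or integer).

44/3 dollars

E[payout] = (1/3)·12 + (1/6)·13 + (1/2)·27 = 59/3
Expected profit = 59/3 − 5 = 44/3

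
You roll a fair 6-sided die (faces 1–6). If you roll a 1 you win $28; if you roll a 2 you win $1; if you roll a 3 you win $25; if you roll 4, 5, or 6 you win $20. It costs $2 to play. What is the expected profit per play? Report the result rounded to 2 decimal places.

$17.00

E[payout] = (1/6)·1 + (1/2)·20 + (1/6)·25 + (1/6)·28 = 19
Expected profit = 19 − 2 = 17 ≈ $17.00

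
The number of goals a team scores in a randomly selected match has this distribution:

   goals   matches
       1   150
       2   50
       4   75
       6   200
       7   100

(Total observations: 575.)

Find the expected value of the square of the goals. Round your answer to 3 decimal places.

23.739

Total = 575, so P(goals=1) = 150/575, etc.
E[X²] = (6/23)·1 + (2/23)·4 + (3/23)·16 + (8/23)·36 + (4/23)·49
     = 546/23 ≈ 23.739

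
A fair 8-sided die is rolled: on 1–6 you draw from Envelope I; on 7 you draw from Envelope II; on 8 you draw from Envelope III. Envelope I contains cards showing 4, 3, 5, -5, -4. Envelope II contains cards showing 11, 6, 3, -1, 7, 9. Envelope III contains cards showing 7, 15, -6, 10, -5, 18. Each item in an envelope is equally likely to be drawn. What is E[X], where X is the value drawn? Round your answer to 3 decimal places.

E[X | Envelope I] = (4 + 3 + 5 − 5 − 4)/5 = 3/5
E[X | Envelope II] = (11 + 6 + 3 − 1 + 7 + 9)/6 = 35/6
E[X | Envelope III] = (7 + 15 − 6 + 10 − 5 + 18)/6 = 13/2
E[X] = (3/4)·3/5 + (1/8)·35/6 + (1/8)·13/2 = 239/120 ≈ 1.992

1.992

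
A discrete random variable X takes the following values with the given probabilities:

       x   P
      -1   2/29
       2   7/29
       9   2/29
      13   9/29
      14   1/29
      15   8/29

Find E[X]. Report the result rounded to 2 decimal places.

9.69

E[X] = (2/29)·(-1) + (7/29)·2 + (2/29)·9 + (9/29)·13 + (1/29)·14 + (8/29)·15
     = 281/29 ≈ 9.69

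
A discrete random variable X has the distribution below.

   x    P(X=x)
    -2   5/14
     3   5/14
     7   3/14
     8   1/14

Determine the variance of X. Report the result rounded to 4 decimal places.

E[X] = (5/14)·(-2) + (5/14)·3 + (3/14)·7 + (1/14)·8 = 17/7
E[X²] = (5/14)·4 + (5/14)·9 + (3/14)·49 + (1/14)·64 = 138/7
Var(X) = 138/7 − (17/7)² = 677/49 ≈ 13.8163

13.8163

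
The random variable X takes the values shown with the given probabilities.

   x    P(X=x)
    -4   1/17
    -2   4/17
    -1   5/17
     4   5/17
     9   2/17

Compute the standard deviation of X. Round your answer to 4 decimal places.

E[X] = 21/17, E[X²] = 279/17
Var(X) = E[X²] − (E[X])² = 279/17 − 441/289 = 4302/289
SD(X) = √(4302/289) ≈ 3.8582

3.8582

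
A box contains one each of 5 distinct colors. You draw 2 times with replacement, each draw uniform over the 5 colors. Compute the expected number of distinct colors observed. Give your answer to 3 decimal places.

1.800

Let Xⱼ=1 if type j appears at least once. P(Xⱼ=1) = 1 − ((5−1)/5)^2 = 9/25.
E[#distinct] = 5·9/25 = 9/5.
≈ 1.800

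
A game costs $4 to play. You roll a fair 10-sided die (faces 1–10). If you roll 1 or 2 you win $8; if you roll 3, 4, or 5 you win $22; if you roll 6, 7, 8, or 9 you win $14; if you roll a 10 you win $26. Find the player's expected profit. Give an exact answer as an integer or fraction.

62/5 dollars

E[payout] = (1/5)·8 + (2/5)·14 + (3/10)·22 + (1/10)·26 = 82/5
Expected profit = 82/5 − 4 = 62/5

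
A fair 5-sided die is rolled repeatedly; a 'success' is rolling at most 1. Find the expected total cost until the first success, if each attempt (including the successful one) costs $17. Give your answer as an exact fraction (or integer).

E[#attempts] = 1/p = 5; E[cost] = 17·5 = 85.

$85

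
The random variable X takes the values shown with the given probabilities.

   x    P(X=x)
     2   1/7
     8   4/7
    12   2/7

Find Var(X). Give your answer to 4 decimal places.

E[X] = (1/7)·2 + (4/7)·8 + (2/7)·12 = 58/7
E[X²] = (1/7)·4 + (4/7)·64 + (2/7)·144 = 548/7
Var(X) = 548/7 − (58/7)² = 472/49 ≈ 9.6327

9.6327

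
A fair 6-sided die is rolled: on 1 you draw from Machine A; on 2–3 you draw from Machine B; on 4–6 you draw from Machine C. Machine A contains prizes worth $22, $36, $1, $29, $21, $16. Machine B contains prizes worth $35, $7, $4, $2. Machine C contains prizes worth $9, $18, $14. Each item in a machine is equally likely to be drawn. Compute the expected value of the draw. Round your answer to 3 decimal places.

E[X | Machine A] = (22 + 36 + 1 + 29 + 21 + 16)/6 = 125/6
E[X | Machine B] = (35 + 7 + 4 + 2)/4 = 12
E[X | Machine C] = (9 + 18 + 14)/3 = 41/3
E[X] = (1/6)·125/6 + (1/3)·12 + (1/2)·41/3 = 515/36 ≈ 14.306

$14.306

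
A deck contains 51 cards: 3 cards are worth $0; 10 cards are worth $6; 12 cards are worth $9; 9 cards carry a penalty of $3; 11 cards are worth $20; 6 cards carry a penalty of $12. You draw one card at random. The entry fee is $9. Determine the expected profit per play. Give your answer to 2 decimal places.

-$3.33

E[payout] = (3/51)·0 + (10/51)·6 + (12/51)·9 + (9/51)·(-3) + (11/51)·20 + (6/51)·(-12) = 17/3
Expected profit = 17/3 − 9 = -10/3 ≈ -$3.33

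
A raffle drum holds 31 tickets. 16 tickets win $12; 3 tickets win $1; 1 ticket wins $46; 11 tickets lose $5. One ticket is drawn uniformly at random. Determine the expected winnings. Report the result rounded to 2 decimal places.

E[payout] = (16/31)·12 + (3/31)·1 + (1/31)·46 + (11/31)·(-5) = 6
≈ $6.00

$6.00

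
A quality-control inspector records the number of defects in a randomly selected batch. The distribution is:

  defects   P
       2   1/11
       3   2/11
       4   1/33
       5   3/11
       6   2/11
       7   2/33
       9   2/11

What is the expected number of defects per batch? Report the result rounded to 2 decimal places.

5.36

E[X] = (1/11)·2 + (2/11)·3 + (1/33)·4 + (3/11)·5 + (2/11)·6 + (2/33)·7 + (2/11)·9
     = 59/11 ≈ 5.36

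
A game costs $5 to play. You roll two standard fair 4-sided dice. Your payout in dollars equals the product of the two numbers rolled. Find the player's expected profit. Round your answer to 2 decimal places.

$1.25

Distribution of the product of the two numbers rolled: 1 w.p. 1/16, 2 w.p. 1/8, 3 w.p. 1/8, 4 w.p. 3/16, 6 w.p. 1/8, 8 w.p. 1/8, …
E[payout] = (1/16)·1 + (1/8)·2 + (1/8)·3 + (3/16)·4 + (1/8)·6 + (1/8)·8 + (1/16)·9 + (1/8)·12 + (1/16)·16 = 25/4
Expected profit = 25/4 − 5 = 5/4 ≈ $1.25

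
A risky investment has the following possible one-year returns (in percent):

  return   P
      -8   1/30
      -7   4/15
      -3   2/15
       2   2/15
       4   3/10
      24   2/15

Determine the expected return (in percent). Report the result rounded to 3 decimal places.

E[X] = (1/30)·(-8) + (4/15)·(-7) + (2/15)·(-3) + (2/15)·2 + (3/10)·4 + (2/15)·24
     = 32/15 ≈ 2.133

2.133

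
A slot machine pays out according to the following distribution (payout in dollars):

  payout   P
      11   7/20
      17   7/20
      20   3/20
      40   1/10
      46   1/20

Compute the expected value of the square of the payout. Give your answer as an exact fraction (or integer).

E[X²] = (7/20)·121 + (7/20)·289 + (3/20)·400 + (1/10)·1600 + (1/20)·2116
     = 4693/10

4693/10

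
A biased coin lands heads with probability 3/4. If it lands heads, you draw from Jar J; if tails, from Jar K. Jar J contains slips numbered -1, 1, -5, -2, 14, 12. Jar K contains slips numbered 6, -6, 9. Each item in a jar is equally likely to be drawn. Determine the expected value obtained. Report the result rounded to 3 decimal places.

3.125

E[X | Jar J] = (-1 + 1 − 5 − 2 + 14 + 12)/6 = 19/6
E[X | Jar K] = (6 − 6 + 9)/3 = 3
E[X] = (3/4)·19/6 + (1/4)·3 = 25/8 ≈ 3.125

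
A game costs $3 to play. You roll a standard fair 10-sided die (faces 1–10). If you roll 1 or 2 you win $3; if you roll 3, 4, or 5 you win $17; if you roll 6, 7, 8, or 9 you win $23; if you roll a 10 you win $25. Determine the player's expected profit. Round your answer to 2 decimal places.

$14.40

E[payout] = (1/5)·3 + (3/10)·17 + (2/5)·23 + (1/10)·25 = 87/5
Expected profit = 87/5 − 3 = 72/5 ≈ $14.40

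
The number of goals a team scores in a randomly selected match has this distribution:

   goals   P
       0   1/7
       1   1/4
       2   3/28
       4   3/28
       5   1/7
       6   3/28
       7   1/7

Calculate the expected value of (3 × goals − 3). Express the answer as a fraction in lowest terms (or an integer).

E[3x-3] = (1/7)·(-3) + (1/4)·0 + (3/28)·3 + (3/28)·9 + (1/7)·12 + (3/28)·15 + (1/7)·18
     = 27/4

27/4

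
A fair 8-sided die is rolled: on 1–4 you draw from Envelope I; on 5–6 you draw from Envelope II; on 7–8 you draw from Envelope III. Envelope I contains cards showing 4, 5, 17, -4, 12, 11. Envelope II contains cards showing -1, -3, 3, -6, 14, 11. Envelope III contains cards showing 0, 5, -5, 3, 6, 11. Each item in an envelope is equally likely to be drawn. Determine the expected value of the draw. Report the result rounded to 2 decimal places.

5.33

E[X | Envelope I] = (4 + 5 + 17 − 4 + 12 + 11)/6 = 15/2
E[X | Envelope II] = (-1 − 3 + 3 − 6 + 14 + 11)/6 = 3
E[X | Envelope III] = (0 + 5 − 5 + 3 + 6 + 11)/6 = 10/3
E[X] = (1/2)·15/2 + (1/4)·3 + (1/4)·10/3 = 16/3 ≈ 5.33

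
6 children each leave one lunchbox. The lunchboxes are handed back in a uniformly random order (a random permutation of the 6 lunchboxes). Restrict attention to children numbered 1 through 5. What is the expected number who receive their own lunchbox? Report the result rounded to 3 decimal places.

0.833

Let Xᵢ = 1 if person i gets their own lunchbox. For each i, P(Xᵢ=1) = 1/6.
By linearity of expectation, E[X₁+…+X_5] = 5·(1/6) = 5/6.
≈ 0.833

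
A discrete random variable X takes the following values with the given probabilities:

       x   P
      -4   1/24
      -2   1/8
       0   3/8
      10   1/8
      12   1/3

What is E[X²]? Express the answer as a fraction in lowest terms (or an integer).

185/3

E[X²] = (1/24)·16 + (1/8)·4 + (3/8)·0 + (1/8)·100 + (1/3)·144
     = 185/3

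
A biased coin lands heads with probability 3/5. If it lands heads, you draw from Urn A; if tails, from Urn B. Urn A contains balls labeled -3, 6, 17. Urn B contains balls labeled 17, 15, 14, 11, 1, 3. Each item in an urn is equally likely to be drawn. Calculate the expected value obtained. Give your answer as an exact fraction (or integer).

121/15

E[X | Urn A] = (-3 + 6 + 17)/3 = 20/3
E[X | Urn B] = (17 + 15 + 14 + 11 + 1 + 3)/6 = 61/6
E[X] = (3/5)·20/3 + (2/5)·61/6 = 121/15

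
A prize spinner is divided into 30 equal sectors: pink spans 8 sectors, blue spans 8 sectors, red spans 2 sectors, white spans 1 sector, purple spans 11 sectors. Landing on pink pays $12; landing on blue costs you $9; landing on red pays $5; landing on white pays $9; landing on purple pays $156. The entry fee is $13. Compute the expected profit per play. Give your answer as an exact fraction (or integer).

E[payout] = (8/30)·12 + (8/30)·(-9) + (2/30)·5 + (1/30)·9 + (11/30)·156 = 1759/30
Expected profit = 1759/30 − 13 = 1369/30

1369/30 dollars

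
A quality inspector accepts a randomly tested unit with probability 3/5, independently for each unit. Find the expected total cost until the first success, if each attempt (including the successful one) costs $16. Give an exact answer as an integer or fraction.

80/3 dollars

E[#attempts] = 1/p = 5/3; E[cost] = 16·5/3 = 80/3.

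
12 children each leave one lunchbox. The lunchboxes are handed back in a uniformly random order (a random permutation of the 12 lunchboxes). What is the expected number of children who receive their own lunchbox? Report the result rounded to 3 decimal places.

Let Xᵢ = 1 if person i gets their own lunchbox. For each i, P(Xᵢ=1) = 1/12.
By linearity of expectation, E[X₁+…+X_12] = 12·(1/12) = 1.
≈ 1.000

1.000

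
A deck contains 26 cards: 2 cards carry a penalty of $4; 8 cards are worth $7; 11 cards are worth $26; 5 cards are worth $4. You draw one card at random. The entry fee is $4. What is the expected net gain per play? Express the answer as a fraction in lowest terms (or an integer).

E[payout] = (2/26)·(-4) + (8/26)·7 + (11/26)·26 + (5/26)·4 = 177/13
Expected profit = 177/13 − 4 = 125/13

125/13 dollars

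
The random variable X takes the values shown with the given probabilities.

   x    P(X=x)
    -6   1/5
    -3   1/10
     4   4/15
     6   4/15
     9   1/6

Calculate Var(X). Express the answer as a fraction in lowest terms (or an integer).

E[X] = (1/5)·(-6) + (1/10)·(-3) + (4/15)·4 + (4/15)·6 + (1/6)·9 = 8/3
E[X²] = (1/5)·36 + (1/10)·9 + (4/15)·16 + (4/15)·36 + (1/6)·81 = 532/15
Var(X) = 532/15 − (8/3)² = 1276/45

1276/45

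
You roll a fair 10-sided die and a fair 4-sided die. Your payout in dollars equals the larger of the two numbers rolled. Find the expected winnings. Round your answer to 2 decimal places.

$5.75

Distribution of the larger of the two numbers rolled: 1 w.p. 1/40, 2 w.p. 3/40, 3 w.p. 1/8, 4 w.p. 7/40, 5 w.p. 1/10, 6 w.p. 1/10, …
E[payout] = (1/40)·1 + (3/40)·2 + (1/8)·3 + (7/40)·4 + (1/10)·5 + (1/10)·6 + (1/10)·7 + (1/10)·8 + (1/10)·9 + (1/10)·10 = 23/4
≈ $5.75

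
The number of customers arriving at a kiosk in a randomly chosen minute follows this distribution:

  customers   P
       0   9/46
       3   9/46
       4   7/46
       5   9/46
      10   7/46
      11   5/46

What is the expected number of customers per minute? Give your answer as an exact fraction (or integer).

E[X] = (9/46)·0 + (9/46)·3 + (7/46)·4 + (9/46)·5 + (7/46)·10 + (5/46)·11
     = 225/46

225/46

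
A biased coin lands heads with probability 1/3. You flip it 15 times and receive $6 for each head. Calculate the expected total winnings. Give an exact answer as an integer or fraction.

E[#heads] = 15·1/3 = 5 (linearity over flips).
E[winnings] = 6·5 = 30.

$30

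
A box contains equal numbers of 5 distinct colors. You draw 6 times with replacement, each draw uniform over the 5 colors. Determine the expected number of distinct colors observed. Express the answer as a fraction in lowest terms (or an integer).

11529/3125

Let Xⱼ=1 if type j appears at least once. P(Xⱼ=1) = 1 − ((5−1)/5)^6 = 11529/15625.
E[#distinct] = 5·11529/15625 = 11529/3125.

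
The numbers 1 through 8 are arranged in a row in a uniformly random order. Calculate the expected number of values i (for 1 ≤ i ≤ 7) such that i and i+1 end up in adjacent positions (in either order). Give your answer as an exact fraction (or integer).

7/4

For each i ∈ {1,…,7}, let Xᵢ = 1 if i and i+1 are adjacent. P(Xᵢ=1) = 2·(8−1)!/8! = 2/8.
By linearity, E[ΣXᵢ] = (7)·(2/8) = 7/4.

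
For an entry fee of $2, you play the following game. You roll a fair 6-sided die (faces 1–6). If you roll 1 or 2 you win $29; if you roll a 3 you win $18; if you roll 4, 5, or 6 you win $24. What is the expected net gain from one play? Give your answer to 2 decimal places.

E[payout] = (1/6)·18 + (1/2)·24 + (1/3)·29 = 74/3
Expected profit = 74/3 − 2 = 68/3 ≈ $22.67

$22.67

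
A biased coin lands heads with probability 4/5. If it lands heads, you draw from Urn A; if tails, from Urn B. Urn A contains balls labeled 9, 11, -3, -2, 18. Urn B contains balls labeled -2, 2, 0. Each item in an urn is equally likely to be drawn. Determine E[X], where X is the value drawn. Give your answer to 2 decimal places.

5.28

E[X | Urn A] = (9 + 11 − 3 − 2 + 18)/5 = 33/5
E[X | Urn B] = (-2 + 2 + 0)/3 = 0
E[X] = (4/5)·33/5 + (1/5)·0 = 132/25 ≈ 5.28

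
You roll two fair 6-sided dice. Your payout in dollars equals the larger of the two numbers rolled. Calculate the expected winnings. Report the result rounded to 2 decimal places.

Distribution of the larger of the two numbers rolled: 1 w.p. 1/36, 2 w.p. 1/12, 3 w.p. 5/36, 4 w.p. 7/36, 5 w.p. 1/4, 6 w.p. 11/36
E[payout] = (1/36)·1 + (1/12)·2 + (5/36)·3 + (7/36)·4 + (1/4)·5 + (11/36)·6 = 161/36
≈ $4.47

$4.47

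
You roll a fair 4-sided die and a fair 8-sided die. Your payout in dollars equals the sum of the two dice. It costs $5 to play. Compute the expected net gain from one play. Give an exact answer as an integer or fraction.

Distribution of the sum of the two dice: 2 w.p. 1/32, 3 w.p. 1/16, 4 w.p. 3/32, 5 w.p. 1/8, 6 w.p. 1/8, 7 w.p. 1/8, …
E[payout] = (1/32)·2 + (1/16)·3 + (3/32)·4 + (1/8)·5 + (1/8)·6 + (1/8)·7 + (1/8)·8 + (1/8)·9 + (3/32)·10 + (1/16)·11 + (1/32)·12 = 7
Expected profit = 7 − 5 = 2

$2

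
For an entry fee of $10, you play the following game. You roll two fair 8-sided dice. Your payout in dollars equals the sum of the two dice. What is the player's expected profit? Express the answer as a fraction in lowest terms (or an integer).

Distribution of the sum of the two dice: 2 w.p. 1/64, 3 w.p. 1/32, 4 w.p. 3/64, 5 w.p. 1/16, 6 w.p. 5/64, 7 w.p. 3/32, …
E[payout] = (1/64)·2 + (1/32)·3 + (3/64)·4 + (1/16)·5 + (5/64)·6 + (3/32)·7 + (7/64)·8 + (1/8)·9 + (7/64)·10 + (3/32)·11 + (5/64)·12 + (1/16)·13 + (3/64)·14 + (1/32)·15 + (1/64)·16 = 9
Expected profit = 9 − 10 = -1

-$1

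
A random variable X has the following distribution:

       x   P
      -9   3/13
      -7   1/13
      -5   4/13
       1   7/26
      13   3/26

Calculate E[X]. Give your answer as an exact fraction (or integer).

-31/13

E[X] = (3/13)·(-9) + (1/13)·(-7) + (4/13)·(-5) + (7/26)·1 + (3/26)·13
     = -31/13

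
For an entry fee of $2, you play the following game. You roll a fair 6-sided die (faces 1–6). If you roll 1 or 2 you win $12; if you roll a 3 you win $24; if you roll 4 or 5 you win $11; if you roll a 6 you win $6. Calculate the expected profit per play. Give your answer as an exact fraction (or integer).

E[payout] = (1/6)·6 + (1/3)·11 + (1/3)·12 + (1/6)·24 = 38/3
Expected profit = 38/3 − 2 = 32/3

32/3 dollars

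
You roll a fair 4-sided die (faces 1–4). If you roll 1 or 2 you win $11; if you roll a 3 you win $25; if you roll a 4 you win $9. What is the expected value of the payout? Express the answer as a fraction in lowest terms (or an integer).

E[payout] = (1/4)·9 + (1/2)·11 + (1/4)·25 = 14

$14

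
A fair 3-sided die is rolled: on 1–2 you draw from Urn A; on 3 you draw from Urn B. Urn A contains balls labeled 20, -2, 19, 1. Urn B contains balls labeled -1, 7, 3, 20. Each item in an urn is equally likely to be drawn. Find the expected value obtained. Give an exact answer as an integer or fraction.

E[X | Urn A] = (20 − 2 + 19 + 1)/4 = 19/2
E[X | Urn B] = (-1 + 7 + 3 + 20)/4 = 29/4
E[X] = (2/3)·19/2 + (1/3)·29/4 = 35/4

35/4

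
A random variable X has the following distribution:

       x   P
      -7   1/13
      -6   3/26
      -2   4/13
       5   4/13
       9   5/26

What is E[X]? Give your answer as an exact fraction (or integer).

E[X] = (1/13)·(-7) + (3/26)·(-6) + (4/13)·(-2) + (4/13)·5 + (5/26)·9
     = 37/26

37/26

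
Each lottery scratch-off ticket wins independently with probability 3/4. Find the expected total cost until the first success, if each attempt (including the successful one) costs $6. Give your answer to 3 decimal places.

$8.000

E[#attempts] = 1/p = 4/3; E[cost] = 6·4/3 = 8.
≈ 8.000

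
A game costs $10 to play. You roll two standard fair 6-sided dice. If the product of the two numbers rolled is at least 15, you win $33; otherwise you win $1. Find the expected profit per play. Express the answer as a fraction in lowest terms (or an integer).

E[payout] = (23/36)·1 + (13/36)·33 = 113/9
Expected profit = 113/9 − 10 = 23/9

23/9 dollars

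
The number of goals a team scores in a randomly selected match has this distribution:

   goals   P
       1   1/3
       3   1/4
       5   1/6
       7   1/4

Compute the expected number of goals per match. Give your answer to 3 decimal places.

3.667

E[X] = (1/3)·1 + (1/4)·3 + (1/6)·5 + (1/4)·7
     = 11/3 ≈ 3.667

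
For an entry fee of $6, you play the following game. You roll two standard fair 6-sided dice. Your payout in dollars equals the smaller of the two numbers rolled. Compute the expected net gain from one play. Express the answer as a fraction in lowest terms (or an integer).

-125/36 dollars

Distribution of the smaller of the two numbers rolled: 1 w.p. 11/36, 2 w.p. 1/4, 3 w.p. 7/36, 4 w.p. 5/36, 5 w.p. 1/12, 6 w.p. 1/36
E[payout] = (11/36)·1 + (1/4)·2 + (7/36)·3 + (5/36)·4 + (1/12)·5 + (1/36)·6 = 91/36
Expected profit = 91/36 − 6 = -125/36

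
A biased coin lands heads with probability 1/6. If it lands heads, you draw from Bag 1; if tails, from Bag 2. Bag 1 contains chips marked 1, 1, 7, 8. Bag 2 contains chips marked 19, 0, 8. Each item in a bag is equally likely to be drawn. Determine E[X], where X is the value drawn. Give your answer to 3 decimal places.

E[X | Bag 1] = (1 + 1 + 7 + 8)/4 = 17/4
E[X | Bag 2] = (19 + 0 + 8)/3 = 9
E[X] = (1/6)·17/4 + (5/6)·9 = 197/24 ≈ 8.208

8.208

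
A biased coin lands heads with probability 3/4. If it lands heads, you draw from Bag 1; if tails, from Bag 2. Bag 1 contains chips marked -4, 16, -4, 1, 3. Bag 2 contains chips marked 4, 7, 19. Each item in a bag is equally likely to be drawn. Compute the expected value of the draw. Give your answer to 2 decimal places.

E[X | Bag 1] = (-4 + 16 − 4 + 1 + 3)/5 = 12/5
E[X | Bag 2] = (4 + 7 + 19)/3 = 10
E[X] = (3/4)·12/5 + (1/4)·10 = 43/10 ≈ 4.30

4.30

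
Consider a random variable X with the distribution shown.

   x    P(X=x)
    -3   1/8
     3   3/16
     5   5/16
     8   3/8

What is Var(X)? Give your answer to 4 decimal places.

E[X] = (1/8)·(-3) + (3/16)·3 + (5/16)·5 + (3/8)·8 = 19/4
E[X²] = (1/8)·9 + (3/16)·9 + (5/16)·25 + (3/8)·64 = 277/8
Var(X) = 277/8 − (19/4)² = 193/16 ≈ 12.0625

12.0625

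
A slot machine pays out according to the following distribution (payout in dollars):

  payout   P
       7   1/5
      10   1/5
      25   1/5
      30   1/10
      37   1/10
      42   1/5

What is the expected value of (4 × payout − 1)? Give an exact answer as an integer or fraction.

E[4x-1] = (1/5)·27 + (1/5)·39 + (1/5)·99 + (1/10)·119 + (1/10)·147 + (1/5)·167
     = 93

93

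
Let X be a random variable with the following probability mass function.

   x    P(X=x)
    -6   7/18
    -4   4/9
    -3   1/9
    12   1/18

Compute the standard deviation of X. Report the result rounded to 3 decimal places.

E[X] = -34/9, E[X²] = 271/9
Var(X) = E[X²] − (E[X])² = 271/9 − 1156/81 = 1283/81
SD(X) = √(1283/81) ≈ 3.980

3.980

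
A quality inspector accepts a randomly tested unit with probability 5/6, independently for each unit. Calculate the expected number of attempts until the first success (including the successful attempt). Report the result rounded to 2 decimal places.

1.20

For a geometric distribution, E[trials] = 1/p = 1/(5/6) = 6/5.
≈ 1.20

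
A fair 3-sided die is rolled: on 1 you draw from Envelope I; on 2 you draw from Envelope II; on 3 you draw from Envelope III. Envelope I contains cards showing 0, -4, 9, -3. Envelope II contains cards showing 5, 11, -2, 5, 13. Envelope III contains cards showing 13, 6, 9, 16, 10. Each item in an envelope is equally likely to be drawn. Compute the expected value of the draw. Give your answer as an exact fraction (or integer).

59/10

E[X | Envelope I] = (0 − 4 + 9 − 3)/4 = 1/2
E[X | Envelope II] = (5 + 11 − 2 + 5 + 13)/5 = 32/5
E[X | Envelope III] = (13 + 6 + 9 + 16 + 10)/5 = 54/5
E[X] = (1/3)·1/2 + (1/3)·32/5 + (1/3)·54/5 = 59/10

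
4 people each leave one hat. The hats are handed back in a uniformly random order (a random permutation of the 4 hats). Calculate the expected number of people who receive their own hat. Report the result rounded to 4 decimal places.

1.0000

Let Xᵢ = 1 if person i gets their own hat. For each i, P(Xᵢ=1) = 1/4.
By linearity of expectation, E[X₁+…+X_4] = 4·(1/4) = 1.
≈ 1.0000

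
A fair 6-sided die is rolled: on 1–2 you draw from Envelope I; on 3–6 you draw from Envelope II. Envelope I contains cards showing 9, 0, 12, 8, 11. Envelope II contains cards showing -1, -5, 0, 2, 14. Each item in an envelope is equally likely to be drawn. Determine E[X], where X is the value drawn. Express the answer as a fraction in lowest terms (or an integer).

4

E[X | Envelope I] = (9 + 0 + 12 + 8 + 11)/5 = 8
E[X | Envelope II] = (-1 − 5 + 0 + 2 + 14)/5 = 2
E[X] = (1/3)·8 + (2/3)·2 = 4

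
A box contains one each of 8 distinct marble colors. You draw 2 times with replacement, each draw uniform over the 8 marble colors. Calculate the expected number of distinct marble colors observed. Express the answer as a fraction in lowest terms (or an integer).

15/8

Let Xⱼ=1 if type j appears at least once. P(Xⱼ=1) = 1 − ((8−1)/8)^2 = 15/64.
E[#distinct] = 8·15/64 = 15/8.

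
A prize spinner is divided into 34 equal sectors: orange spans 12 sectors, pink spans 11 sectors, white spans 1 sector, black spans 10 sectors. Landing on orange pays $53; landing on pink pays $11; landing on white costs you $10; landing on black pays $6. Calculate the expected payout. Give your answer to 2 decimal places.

E[payout] = (12/34)·53 + (11/34)·11 + (1/34)·(-10) + (10/34)·6 = 807/34
≈ $23.74

$23.74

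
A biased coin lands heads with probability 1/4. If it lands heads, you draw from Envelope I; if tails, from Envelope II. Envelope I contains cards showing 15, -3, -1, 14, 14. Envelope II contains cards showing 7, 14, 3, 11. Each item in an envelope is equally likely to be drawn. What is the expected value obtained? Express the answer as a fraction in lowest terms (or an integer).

681/80

E[X | Envelope I] = (15 − 3 − 1 + 14 + 14)/5 = 39/5
E[X | Envelope II] = (7 + 14 + 3 + 11)/4 = 35/4
E[X] = (1/4)·39/5 + (3/4)·35/4 = 681/80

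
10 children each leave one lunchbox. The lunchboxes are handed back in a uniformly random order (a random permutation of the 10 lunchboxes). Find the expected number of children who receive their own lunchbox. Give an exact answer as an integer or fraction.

1

Let Xᵢ = 1 if person i gets their own lunchbox. For each i, P(Xᵢ=1) = 1/10.
By linearity of expectation, E[X₁+…+X_10] = 10·(1/10) = 1.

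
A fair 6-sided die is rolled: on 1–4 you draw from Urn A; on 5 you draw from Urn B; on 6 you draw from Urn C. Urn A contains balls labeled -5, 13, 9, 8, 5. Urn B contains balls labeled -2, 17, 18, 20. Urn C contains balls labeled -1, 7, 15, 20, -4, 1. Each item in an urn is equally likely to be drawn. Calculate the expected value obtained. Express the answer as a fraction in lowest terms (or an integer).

E[X | Urn A] = (-5 + 13 + 9 + 8 + 5)/5 = 6
E[X | Urn B] = (-2 + 17 + 18 + 20)/4 = 53/4
E[X | Urn C] = (-1 + 7 + 15 + 20 − 4 + 1)/6 = 19/3
E[X] = (2/3)·6 + (1/6)·53/4 + (1/6)·19/3 = 523/72

523/72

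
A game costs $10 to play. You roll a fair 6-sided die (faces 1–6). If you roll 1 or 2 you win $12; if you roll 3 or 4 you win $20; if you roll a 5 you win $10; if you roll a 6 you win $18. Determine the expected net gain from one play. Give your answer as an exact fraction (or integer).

16/3 dollars

E[payout] = (1/6)·10 + (1/3)·12 + (1/6)·18 + (1/3)·20 = 46/3
Expected profit = 46/3 − 10 = 16/3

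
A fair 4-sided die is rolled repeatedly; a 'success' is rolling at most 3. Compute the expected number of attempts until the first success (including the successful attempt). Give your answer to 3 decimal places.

1.333

For a geometric distribution, E[trials] = 1/p = 1/(3/4) = 4/3.
≈ 1.333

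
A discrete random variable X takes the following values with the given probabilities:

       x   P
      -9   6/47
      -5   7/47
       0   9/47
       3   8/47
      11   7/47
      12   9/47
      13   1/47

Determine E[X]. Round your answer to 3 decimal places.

2.830

E[X] = (6/47)·(-9) + (7/47)·(-5) + (9/47)·0 + (8/47)·3 + (7/47)·11 + (9/47)·12 + (1/47)·13
     = 133/47 ≈ 2.830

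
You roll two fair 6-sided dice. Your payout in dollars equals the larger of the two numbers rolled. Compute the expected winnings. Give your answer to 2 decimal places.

Distribution of the larger of the two numbers rolled: 1 w.p. 1/36, 2 w.p. 1/12, 3 w.p. 5/36, 4 w.p. 7/36, 5 w.p. 1/4, 6 w.p. 11/36
E[payout] = (1/36)·1 + (1/12)·2 + (5/36)·3 + (7/36)·4 + (1/4)·5 + (11/36)·6 = 161/36
≈ $4.47

$4.47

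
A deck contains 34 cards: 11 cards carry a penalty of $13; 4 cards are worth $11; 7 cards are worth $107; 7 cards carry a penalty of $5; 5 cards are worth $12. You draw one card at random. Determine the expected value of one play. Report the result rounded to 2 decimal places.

E[payout] = (11/34)·(-13) + (4/34)·11 + (7/34)·107 + (7/34)·(-5) + (5/34)·12 = 675/34
≈ $19.85

$19.85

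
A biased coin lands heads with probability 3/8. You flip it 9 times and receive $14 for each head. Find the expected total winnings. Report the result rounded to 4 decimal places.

$47.2500

E[#heads] = 9·3/8 = 27/8 (linearity over flips).
E[winnings] = 14·27/8 = 189/4.
≈ 47.2500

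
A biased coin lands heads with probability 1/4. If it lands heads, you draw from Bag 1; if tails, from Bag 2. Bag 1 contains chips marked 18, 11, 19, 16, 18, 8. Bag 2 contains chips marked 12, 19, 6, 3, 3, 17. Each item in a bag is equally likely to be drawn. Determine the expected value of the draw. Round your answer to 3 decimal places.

11.250

E[X | Bag 1] = (18 + 11 + 19 + 16 + 18 + 8)/6 = 15
E[X | Bag 2] = (12 + 19 + 6 + 3 + 3 + 17)/6 = 10
E[X] = (1/4)·15 + (3/4)·10 = 45/4 ≈ 11.250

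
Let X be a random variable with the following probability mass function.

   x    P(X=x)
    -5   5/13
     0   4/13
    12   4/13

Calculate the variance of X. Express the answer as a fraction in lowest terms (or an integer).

8584/169

E[X] = (5/13)·(-5) + (4/13)·0 + (4/13)·12 = 23/13
E[X²] = (5/13)·25 + (4/13)·0 + (4/13)·144 = 701/13
Var(X) = 701/13 − (23/13)² = 8584/169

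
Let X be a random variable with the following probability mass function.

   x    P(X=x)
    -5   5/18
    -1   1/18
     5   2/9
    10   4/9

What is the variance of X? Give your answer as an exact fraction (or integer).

3248/81

E[X] = (5/18)·(-5) + (1/18)·(-1) + (2/9)·5 + (4/9)·10 = 37/9
E[X²] = (5/18)·25 + (1/18)·1 + (2/9)·25 + (4/9)·100 = 57
Var(X) = 57 − (37/9)² = 3248/81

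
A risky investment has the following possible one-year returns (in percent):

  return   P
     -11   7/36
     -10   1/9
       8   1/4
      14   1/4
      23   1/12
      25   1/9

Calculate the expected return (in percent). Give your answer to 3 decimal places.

E[X] = (7/36)·(-11) + (1/9)·(-10) + (1/4)·8 + (1/4)·14 + (1/12)·23 + (1/9)·25
     = 125/18 ≈ 6.944

6.944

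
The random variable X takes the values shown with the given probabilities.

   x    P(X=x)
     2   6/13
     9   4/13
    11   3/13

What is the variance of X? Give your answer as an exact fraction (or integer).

2682/169

E[X] = (6/13)·2 + (4/13)·9 + (3/13)·11 = 81/13
E[X²] = (6/13)·4 + (4/13)·81 + (3/13)·121 = 711/13
Var(X) = 711/13 − (81/13)² = 2682/169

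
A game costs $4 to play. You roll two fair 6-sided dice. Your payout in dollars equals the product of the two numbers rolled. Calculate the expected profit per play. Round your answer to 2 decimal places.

$8.25

Distribution of the product of the two numbers rolled: 1 w.p. 1/36, 2 w.p. 1/18, 3 w.p. 1/18, 4 w.p. 1/12, 5 w.p. 1/18, 6 w.p. 1/9, …
E[payout] = (1/36)·1 + (1/18)·2 + (1/18)·3 + (1/12)·4 + (1/18)·5 + (1/9)·6 + (1/18)·8 + (1/36)·9 + (1/18)·10 + (1/9)·12 + (1/18)·15 + (1/36)·16 + (1/18)·18 + (1/18)·20 + (1/18)·24 + (1/36)·25 + (1/18)·30 + (1/36)·36 = 49/4
Expected profit = 49/4 − 4 = 33/4 ≈ $8.25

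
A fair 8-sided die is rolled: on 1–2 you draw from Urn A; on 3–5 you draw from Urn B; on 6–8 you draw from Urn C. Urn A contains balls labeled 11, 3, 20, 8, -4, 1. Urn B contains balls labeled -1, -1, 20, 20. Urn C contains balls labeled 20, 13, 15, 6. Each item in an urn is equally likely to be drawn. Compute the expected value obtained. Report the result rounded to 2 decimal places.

E[X | Urn A] = (11 + 3 + 20 + 8 − 4 + 1)/6 = 13/2
E[X | Urn B] = (-1 − 1 + 20 + 20)/4 = 19/2
E[X | Urn C] = (20 + 13 + 15 + 6)/4 = 27/2
E[X] = (1/4)·13/2 + (3/8)·19/2 + (3/8)·27/2 = 41/4 ≈ 10.25

10.25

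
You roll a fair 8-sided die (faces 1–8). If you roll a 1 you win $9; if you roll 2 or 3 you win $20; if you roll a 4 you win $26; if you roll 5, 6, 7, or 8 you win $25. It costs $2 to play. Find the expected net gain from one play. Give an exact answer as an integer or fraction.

E[payout] = (1/8)·9 + (1/4)·20 + (1/2)·25 + (1/8)·26 = 175/8
Expected profit = 175/8 − 2 = 159/8

159/8 dollars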